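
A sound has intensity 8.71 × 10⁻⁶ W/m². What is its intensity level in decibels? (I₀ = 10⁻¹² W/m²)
β = 10·log₁₀(I/I₀) = 69.4 dB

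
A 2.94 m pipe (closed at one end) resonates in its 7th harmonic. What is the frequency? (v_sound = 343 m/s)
fₙ = nv/(4L) = 204.2 Hz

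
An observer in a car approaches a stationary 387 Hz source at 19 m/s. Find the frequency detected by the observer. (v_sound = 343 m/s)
f_obs = f·(v + v_o)/v = 408.4 Hz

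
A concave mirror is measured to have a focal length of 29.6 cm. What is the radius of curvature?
R = 2|f| = 59.2 cm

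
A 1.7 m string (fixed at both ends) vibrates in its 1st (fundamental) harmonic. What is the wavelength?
λₙ = 2L/n = 3.4 m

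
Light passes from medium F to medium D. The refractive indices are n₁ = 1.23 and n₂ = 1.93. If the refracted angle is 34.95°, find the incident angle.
sin θ₁ = (n₂/n₁)·sin θ₂ → θ₁ = 64.01°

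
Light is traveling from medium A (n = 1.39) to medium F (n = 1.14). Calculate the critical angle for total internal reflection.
θc = arcsin(n₂/n₁) = 55.1°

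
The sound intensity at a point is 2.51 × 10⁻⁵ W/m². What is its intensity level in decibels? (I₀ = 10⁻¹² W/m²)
β = 10·log₁₀(I/I₀) = 74 dB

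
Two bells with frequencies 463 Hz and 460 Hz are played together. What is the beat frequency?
3 Hz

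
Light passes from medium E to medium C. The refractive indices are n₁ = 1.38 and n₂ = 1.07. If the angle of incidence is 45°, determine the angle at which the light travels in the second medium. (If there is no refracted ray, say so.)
sin θ₂ = (n₁/n₂)·sin θ₁ = 0.912 → θ₂ = 65.78°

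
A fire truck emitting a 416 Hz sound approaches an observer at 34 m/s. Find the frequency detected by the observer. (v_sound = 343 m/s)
f_obs = f·v/(v − v_s) = 461.8 Hz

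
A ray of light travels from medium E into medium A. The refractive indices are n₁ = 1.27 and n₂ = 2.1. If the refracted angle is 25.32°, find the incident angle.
sin θ₁ = (n₂/n₁)·sin θ₂ → θ₁ = 45.01°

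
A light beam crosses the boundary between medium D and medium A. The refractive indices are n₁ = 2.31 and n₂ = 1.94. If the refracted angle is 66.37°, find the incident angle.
sin θ₁ = (n₂/n₁)·sin θ₂ → θ₁ = 50.3°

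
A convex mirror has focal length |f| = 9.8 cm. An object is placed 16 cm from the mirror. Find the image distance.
f = −9.8 cm (convex); 1/di = 1/f − 1/do → di = -6.078 cm (virtual image, behind mirror)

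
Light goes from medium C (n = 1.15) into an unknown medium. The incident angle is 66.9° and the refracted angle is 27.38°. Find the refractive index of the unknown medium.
n₂ = n₁·sin θ₁ / sin θ₂ = 2.3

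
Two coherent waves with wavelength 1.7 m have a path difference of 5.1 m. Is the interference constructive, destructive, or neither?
constructive — path difference = 3λ, a whole number of wavelengths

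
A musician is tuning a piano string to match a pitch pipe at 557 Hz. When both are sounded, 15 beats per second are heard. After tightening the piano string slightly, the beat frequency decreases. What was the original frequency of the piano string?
542 Hz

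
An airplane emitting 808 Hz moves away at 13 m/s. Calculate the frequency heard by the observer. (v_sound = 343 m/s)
f_obs = f·v/(v + v_s) = 778.5 Hz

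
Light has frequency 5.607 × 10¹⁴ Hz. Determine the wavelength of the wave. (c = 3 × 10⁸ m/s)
λ = c/f = 535 nm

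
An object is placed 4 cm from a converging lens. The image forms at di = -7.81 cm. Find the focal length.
1/f = 1/do + 1/di → f = 8.199 cm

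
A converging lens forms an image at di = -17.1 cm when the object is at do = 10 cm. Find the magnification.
M = −di/do = 1.71 (upright image)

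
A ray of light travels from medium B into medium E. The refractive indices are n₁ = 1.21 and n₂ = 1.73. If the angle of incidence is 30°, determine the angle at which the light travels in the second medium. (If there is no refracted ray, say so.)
sin θ₂ = (n₁/n₂)·sin θ₁ = 0.3497 → θ₂ = 20.47°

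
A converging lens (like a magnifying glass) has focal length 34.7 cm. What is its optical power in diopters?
P = 1/f = 2.882 D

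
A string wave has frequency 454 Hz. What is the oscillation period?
T = 1/f = 0.002203 s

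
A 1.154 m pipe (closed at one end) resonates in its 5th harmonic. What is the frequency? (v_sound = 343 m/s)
fₙ = nv/(4L) = 371.5 Hz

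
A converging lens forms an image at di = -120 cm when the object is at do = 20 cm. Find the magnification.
M = −di/do = 6 (upright image)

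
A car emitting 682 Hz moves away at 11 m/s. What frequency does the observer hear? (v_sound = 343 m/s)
f_obs = f·v/(v + v_s) = 660.8 Hz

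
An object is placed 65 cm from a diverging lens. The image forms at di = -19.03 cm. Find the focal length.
1/f = 1/do + 1/di → f = -26.91 cm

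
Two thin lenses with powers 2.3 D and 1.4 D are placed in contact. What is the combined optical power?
P_total = P₁ + P₂ = 3.7 D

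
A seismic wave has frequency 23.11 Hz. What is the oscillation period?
T = 1/f = 0.04327 s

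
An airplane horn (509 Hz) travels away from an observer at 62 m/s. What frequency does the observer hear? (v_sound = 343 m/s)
f_obs = f·v/(v + v_s) = 431.1 Hz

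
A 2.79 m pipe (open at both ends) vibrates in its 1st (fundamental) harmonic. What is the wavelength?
λₙ = 2L/n = 5.58 m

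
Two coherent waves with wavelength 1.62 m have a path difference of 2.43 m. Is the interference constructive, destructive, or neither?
destructive — path difference = 1.5λ, an odd multiple of λ/2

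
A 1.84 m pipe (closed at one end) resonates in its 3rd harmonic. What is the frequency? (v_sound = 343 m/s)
fₙ = nv/(4L) = 139.8 Hz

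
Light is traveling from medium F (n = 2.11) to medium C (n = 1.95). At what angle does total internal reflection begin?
θc = arcsin(n₂/n₁) = 67.54°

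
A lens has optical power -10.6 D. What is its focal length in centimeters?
f = 1/P = -9.434 cm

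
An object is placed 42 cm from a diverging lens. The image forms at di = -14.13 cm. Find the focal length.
1/f = 1/do + 1/di → f = -21.29 cm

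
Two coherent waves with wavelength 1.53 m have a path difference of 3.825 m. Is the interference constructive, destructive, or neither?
destructive — path difference = 2.5λ, an odd multiple of λ/2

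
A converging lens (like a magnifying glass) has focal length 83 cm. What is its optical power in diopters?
P = 1/f = 1.205 D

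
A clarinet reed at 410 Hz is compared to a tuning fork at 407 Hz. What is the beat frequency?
3 Hz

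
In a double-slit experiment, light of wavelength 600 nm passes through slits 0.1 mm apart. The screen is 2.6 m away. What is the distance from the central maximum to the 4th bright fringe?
y = mλL/d = 62.4 mm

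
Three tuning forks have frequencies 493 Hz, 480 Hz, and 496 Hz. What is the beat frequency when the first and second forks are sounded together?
13 Hz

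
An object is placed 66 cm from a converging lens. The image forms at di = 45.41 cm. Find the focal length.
1/f = 1/do + 1/di → f = 26.9 cm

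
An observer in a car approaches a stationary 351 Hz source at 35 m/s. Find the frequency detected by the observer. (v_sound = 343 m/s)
f_obs = f·(v + v_o)/v = 386.8 Hz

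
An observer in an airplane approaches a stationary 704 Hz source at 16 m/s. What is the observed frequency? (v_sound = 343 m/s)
f_obs = f·(v + v_o)/v = 736.8 Hz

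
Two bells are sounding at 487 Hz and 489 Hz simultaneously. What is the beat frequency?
2 Hz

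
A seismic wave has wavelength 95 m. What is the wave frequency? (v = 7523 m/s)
f = v/λ = 79.19 Hz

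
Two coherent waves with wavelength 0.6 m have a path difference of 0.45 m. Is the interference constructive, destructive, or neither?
neither (partial) — path difference = 0.75λ, neither a whole number of wavelengths nor an odd multiple of λ/2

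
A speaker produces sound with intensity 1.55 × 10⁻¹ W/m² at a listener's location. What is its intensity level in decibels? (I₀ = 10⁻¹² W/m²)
β = 10·log₁₀(I/I₀) = 111.9 dB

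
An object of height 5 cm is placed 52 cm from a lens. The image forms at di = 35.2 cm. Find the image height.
hi = (-di/do) × ho = -3.385 cm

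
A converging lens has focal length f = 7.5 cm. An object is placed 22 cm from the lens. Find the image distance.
1/di = 1/f − 1/do → di = 11.38 cm (real image)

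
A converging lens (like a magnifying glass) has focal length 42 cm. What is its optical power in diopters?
P = 1/f = 2.381 D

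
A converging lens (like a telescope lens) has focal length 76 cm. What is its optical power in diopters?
P = 1/f = 1.316 D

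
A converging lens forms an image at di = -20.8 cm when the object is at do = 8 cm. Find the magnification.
M = −di/do = 2.6 (upright image)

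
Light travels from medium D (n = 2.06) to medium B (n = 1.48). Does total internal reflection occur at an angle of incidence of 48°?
θc = arcsin(n₂/n₁) = 45.93°; 48° > θc, so yes — total internal reflection.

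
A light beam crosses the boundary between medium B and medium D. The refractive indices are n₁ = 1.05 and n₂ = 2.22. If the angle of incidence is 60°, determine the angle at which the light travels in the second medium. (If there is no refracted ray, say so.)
sin θ₂ = (n₁/n₂)·sin θ₁ = 0.4096 → θ₂ = 24.18°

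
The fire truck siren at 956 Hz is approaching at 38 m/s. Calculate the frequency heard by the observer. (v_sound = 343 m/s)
f_obs = f·v/(v − v_s) = 1075 Hz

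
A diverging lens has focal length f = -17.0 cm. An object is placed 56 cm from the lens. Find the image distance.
1/di = 1/f − 1/do → di = -13.04 cm (virtual image)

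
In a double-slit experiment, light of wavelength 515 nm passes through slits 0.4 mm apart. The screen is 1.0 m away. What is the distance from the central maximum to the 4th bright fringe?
y = mλL/d = 5.15 mm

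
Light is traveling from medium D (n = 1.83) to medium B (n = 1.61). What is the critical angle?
θc = arcsin(n₂/n₁) = 61.62°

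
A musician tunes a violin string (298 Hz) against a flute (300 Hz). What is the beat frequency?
2 Hz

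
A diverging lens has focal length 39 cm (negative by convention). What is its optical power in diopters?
P = 1/f = -2.564 D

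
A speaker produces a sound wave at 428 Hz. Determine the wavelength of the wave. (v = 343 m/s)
λ = v/f = 0.8014 m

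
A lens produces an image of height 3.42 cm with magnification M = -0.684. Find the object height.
ho = |hi|/|M| = 5 cm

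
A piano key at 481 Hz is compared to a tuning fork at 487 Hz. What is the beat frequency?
6 Hz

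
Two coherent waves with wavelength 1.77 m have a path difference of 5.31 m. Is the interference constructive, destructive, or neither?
constructive — path difference = 3λ, a whole number of wavelengths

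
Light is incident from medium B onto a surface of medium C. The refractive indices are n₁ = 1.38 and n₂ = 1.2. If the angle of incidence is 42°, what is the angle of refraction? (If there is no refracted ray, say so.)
sin θ₂ = (n₁/n₂)·sin θ₁ = 0.7695 → θ₂ = 50.31°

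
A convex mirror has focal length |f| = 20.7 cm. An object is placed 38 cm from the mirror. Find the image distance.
f = −20.7 cm (convex); 1/di = 1/f − 1/do → di = -13.4 cm (virtual image, behind mirror)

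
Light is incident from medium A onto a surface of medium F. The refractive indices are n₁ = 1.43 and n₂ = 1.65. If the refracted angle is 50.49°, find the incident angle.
sin θ₁ = (n₂/n₁)·sin θ₂ → θ₁ = 62.9°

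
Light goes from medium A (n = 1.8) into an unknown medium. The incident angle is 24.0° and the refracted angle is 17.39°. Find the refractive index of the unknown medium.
n₂ = n₁·sin θ₁ / sin θ₂ = 2.45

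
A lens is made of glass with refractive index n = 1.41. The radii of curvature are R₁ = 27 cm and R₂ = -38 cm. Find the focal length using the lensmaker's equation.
1/f = (n − 1)(1/R₁ − 1/R₂) → f = 38.5 cm (converging lens)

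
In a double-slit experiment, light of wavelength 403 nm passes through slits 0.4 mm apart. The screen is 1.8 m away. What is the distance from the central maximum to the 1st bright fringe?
y = mλL/d = 1.814 mm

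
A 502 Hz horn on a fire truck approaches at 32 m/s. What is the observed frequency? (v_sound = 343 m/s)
f_obs = f·v/(v − v_s) = 553.7 Hz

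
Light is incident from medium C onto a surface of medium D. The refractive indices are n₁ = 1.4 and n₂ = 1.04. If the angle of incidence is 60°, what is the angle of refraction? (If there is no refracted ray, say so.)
sin θ₂ = (n₁/n₂)·sin θ₁ = 1.166 > 1, so there is no refracted ray — the light undergoes total internal reflection.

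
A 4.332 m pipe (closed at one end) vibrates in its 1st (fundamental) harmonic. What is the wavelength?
λₙ = 4L/n = 17.33 m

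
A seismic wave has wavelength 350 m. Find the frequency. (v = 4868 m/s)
f = v/λ = 13.91 Hz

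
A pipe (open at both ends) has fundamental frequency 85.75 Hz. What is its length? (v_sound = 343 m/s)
L = v/(2f₁) = 2 m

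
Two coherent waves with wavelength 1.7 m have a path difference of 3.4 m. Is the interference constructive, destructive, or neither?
constructive — path difference = 2λ, a whole number of wavelengths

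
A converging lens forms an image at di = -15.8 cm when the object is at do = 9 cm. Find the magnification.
M = −di/do = 1.756 (upright image)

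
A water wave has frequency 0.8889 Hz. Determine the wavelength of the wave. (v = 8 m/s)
λ = v/f = 9 m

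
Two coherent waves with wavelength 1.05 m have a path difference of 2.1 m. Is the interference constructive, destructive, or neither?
constructive — path difference = 2λ, a whole number of wavelengths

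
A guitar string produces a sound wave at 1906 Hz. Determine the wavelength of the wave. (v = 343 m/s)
λ = v/f = 0.18 m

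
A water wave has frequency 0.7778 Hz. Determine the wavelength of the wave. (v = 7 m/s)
λ = v/f = 9 m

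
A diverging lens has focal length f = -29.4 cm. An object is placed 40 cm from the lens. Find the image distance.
1/di = 1/f − 1/do → di = -16.95 cm (virtual image)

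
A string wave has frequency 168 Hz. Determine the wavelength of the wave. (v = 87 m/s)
λ = v/f = 0.5179 m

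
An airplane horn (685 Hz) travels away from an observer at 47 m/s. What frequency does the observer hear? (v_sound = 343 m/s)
f_obs = f·v/(v + v_s) = 602.4 Hz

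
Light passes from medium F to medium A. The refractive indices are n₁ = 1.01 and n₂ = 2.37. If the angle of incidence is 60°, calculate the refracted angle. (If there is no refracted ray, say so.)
sin θ₂ = (n₁/n₂)·sin θ₁ = 0.3691 → θ₂ = 21.66°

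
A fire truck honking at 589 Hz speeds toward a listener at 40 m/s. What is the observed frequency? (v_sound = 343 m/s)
f_obs = f·v/(v − v_s) = 666.8 Hz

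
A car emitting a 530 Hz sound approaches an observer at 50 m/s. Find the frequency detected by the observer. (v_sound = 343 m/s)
f_obs = f·v/(v − v_s) = 620.4 Hz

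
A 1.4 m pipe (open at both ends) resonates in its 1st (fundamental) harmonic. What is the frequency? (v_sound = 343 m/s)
fₙ = nv/(2L) = 122.5 Hz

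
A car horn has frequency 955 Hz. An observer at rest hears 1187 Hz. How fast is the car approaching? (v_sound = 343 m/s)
v_s = v·(1 − f/f_obs) = 67.04 m/s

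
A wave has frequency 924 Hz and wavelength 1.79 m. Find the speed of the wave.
v = fλ = 1654 m/s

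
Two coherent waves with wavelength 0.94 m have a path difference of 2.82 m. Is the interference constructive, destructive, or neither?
constructive — path difference = 3λ, a whole number of wavelengths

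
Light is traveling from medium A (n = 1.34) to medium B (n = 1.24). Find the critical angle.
θc = arcsin(n₂/n₁) = 67.72°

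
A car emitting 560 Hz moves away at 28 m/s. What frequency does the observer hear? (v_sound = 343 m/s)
f_obs = f·v/(v + v_s) = 517.7 Hz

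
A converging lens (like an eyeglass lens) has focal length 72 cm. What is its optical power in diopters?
P = 1/f = 1.389 D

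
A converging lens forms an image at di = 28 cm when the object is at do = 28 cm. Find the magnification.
M = −di/do = -1 (inverted image)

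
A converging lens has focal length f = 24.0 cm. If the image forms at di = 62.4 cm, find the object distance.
1/do = 1/f − 1/di → do = 39 cm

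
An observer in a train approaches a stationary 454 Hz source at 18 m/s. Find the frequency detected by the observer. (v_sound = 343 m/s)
f_obs = f·(v + v_o)/v = 477.8 Hz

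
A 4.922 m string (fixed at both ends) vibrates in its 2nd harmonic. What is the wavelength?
λₙ = 2L/n = 4.922 m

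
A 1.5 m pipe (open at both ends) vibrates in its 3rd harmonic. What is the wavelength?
λₙ = 2L/n = 1 m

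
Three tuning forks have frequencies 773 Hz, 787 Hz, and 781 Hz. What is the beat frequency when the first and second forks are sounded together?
14 Hz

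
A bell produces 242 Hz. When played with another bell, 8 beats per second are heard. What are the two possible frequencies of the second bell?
f₂ = 242 ± 8 Hz → 250 Hz or 234 Hz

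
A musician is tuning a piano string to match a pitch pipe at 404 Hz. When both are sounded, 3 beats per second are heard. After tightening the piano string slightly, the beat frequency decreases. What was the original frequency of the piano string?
401 Hz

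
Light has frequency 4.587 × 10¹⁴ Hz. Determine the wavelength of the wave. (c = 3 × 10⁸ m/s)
λ = c/f = 654 nm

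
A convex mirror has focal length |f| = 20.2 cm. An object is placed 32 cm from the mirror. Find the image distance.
f = −20.2 cm (convex); 1/di = 1/f − 1/do → di = -12.38 cm (virtual image, behind mirror)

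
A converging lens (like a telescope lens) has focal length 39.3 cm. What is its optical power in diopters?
P = 1/f = 2.545 D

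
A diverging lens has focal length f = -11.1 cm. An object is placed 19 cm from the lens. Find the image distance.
1/di = 1/f − 1/do → di = -7.007 cm (virtual image)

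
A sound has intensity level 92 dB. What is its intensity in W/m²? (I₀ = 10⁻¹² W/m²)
I = I₀·10^(β/10) = 1.58 × 10⁻³ W/m²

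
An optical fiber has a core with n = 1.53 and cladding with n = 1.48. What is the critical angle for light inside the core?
θc = arcsin(n_cladding/n_core) = 75.31°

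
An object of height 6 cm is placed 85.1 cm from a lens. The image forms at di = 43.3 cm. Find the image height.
hi = (-di/do) × ho = -3.053 cm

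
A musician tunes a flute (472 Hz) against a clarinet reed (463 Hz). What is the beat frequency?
9 Hz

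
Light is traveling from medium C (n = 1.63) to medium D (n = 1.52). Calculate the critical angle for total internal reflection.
θc = arcsin(n₂/n₁) = 68.83°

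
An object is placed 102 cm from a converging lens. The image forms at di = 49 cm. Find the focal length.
1/f = 1/do + 1/di → f = 33.1 cm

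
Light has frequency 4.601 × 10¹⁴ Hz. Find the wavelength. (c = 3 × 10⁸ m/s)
λ = c/f = 652 nm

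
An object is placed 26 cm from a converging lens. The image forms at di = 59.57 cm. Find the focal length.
1/f = 1/do + 1/di → f = 18.1 cm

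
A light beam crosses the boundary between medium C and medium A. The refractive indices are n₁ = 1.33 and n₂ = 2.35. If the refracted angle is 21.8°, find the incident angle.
sin θ₁ = (n₂/n₁)·sin θ₂ → θ₁ = 41.01°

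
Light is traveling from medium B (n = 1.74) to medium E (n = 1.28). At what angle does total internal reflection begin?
θc = arcsin(n₂/n₁) = 47.36°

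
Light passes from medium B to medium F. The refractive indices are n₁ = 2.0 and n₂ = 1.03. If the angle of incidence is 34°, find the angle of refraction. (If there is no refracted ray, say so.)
sin θ₂ = (n₁/n₂)·sin θ₁ = 1.086 > 1, so there is no refracted ray — the light undergoes total internal reflection.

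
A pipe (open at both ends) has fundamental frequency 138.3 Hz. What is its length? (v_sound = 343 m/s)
L = v/(2f₁) = 1.24 m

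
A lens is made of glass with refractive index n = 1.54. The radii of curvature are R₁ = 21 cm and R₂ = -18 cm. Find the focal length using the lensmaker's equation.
1/f = (n − 1)(1/R₁ − 1/R₂) → f = 17.95 cm (converging lens)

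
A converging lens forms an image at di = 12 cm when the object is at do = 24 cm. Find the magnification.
M = −di/do = -0.5 (inverted image)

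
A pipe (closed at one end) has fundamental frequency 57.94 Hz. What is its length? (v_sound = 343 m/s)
L = v/(4f₁) = 1.48 m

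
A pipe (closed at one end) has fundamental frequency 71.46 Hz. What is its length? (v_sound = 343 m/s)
L = v/(4f₁) = 1.2 m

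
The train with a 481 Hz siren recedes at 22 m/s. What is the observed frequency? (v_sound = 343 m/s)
f_obs = f·v/(v + v_s) = 452 Hz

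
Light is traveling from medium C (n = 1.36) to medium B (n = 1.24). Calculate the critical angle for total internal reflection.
θc = arcsin(n₂/n₁) = 65.75°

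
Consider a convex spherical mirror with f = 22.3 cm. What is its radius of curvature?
R = 2|f| = 44.6 cm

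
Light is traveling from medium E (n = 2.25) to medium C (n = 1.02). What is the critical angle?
θc = arcsin(n₂/n₁) = 26.96°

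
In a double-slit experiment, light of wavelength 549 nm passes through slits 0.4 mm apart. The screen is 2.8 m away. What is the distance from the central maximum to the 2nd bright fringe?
y = mλL/d = 7.686 mm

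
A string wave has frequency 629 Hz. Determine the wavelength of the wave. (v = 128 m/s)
λ = v/f = 0.2035 m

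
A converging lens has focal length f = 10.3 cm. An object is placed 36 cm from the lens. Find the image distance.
1/di = 1/f − 1/do → di = 14.43 cm (real image)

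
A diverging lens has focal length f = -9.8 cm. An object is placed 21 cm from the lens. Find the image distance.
1/di = 1/f − 1/do → di = -6.682 cm (virtual image)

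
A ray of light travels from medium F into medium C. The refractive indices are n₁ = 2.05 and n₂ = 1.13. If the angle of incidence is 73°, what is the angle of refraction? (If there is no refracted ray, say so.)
sin θ₂ = (n₁/n₂)·sin θ₁ = 1.735 > 1, so there is no refracted ray — the light undergoes total internal reflection.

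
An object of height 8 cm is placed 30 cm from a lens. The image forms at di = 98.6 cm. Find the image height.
hi = (-di/do) × ho = -26.29 cm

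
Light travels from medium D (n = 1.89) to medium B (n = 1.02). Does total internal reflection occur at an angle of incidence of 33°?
θc = arcsin(n₂/n₁) = 32.66°; 33° > θc, so yes — total internal reflection.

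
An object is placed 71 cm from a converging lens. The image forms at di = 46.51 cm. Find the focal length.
1/f = 1/do + 1/di → f = 28.1 cm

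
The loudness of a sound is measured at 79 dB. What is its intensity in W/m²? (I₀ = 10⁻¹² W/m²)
I = I₀·10^(β/10) = 7.94 × 10⁻⁵ W/m²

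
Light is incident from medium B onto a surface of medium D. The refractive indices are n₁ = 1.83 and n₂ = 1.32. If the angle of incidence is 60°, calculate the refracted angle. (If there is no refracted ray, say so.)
sin θ₂ = (n₁/n₂)·sin θ₁ = 1.201 > 1, so there is no refracted ray — the light undergoes total internal reflection.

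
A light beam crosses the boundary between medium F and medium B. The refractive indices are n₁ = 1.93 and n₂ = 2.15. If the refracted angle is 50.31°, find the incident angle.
sin θ₁ = (n₂/n₁)·sin θ₂ → θ₁ = 59.01°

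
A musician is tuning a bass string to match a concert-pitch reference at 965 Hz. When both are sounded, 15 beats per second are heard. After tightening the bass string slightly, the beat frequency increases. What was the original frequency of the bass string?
980 Hz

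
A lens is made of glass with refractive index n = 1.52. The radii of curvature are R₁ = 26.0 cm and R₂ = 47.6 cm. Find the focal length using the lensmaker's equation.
1/f = (n − 1)(1/R₁ − 1/R₂) → f = 110.2 cm (converging lens)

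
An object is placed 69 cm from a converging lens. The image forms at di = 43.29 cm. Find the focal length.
1/f = 1/do + 1/di → f = 26.6 cm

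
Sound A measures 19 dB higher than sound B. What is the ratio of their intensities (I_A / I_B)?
I_A/I_B = 10^(Δβ/10) = 79.43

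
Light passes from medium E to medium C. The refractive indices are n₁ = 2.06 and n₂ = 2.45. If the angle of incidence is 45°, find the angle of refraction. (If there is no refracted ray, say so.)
sin θ₂ = (n₁/n₂)·sin θ₁ = 0.5945 → θ₂ = 36.48°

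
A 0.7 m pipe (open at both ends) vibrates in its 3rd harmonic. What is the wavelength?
λₙ = 2L/n = 0.4667 m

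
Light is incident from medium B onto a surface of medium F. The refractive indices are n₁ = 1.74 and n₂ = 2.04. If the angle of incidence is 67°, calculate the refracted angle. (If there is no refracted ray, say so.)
sin θ₂ = (n₁/n₂)·sin θ₁ = 0.7851 → θ₂ = 51.73°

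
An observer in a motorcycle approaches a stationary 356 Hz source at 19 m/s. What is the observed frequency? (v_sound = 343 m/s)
f_obs = f·(v + v_o)/v = 375.7 Hz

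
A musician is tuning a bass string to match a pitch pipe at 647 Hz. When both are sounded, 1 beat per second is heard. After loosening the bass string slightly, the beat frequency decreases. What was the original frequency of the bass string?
648 Hz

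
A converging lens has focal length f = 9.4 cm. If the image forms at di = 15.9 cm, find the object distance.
1/do = 1/f − 1/di → do = 22.99 cm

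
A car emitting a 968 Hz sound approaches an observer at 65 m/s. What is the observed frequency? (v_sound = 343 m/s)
f_obs = f·v/(v − v_s) = 1194 Hz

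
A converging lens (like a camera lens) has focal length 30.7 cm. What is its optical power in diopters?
P = 1/f = 3.257 D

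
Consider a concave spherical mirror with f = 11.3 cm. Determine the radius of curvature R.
R = 2|f| = 22.6 cm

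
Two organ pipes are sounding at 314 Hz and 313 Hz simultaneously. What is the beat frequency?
1 Hz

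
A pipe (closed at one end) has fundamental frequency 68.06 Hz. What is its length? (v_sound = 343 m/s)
L = v/(4f₁) = 1.26 m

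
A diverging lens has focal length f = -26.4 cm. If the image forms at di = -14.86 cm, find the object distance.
1/do = 1/f − 1/di → do = 34 cm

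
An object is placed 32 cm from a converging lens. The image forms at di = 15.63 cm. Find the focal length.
1/f = 1/do + 1/di → f = 10.5 cm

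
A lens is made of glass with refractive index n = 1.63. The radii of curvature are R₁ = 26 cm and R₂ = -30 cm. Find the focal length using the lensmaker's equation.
1/f = (n − 1)(1/R₁ − 1/R₂) → f = 22.11 cm (converging lens)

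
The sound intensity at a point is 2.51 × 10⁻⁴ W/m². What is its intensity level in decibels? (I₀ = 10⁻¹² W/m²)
β = 10·log₁₀(I/I₀) = 84 dB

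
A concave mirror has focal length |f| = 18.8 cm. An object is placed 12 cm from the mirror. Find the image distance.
f = +18.8 cm (concave); 1/di = 1/f − 1/do → di = -33.18 cm (virtual image, behind mirror)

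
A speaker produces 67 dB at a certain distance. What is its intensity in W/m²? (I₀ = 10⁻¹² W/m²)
I = I₀·10^(β/10) = 5.01 × 10⁻⁶ W/m²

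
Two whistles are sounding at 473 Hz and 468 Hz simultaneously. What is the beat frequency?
5 Hz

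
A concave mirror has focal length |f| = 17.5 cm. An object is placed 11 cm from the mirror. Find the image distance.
f = +17.5 cm (concave); 1/di = 1/f − 1/do → di = -29.62 cm (virtual image, behind mirror)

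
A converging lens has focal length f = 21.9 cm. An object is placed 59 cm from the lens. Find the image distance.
1/di = 1/f − 1/do → di = 34.83 cm (real image)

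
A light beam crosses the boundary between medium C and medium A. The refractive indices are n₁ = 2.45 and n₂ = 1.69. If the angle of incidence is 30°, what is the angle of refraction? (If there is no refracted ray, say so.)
sin θ₂ = (n₁/n₂)·sin θ₁ = 0.7249 → θ₂ = 46.46°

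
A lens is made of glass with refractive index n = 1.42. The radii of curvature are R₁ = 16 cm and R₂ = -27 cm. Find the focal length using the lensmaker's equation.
1/f = (n − 1)(1/R₁ − 1/R₂) → f = 23.92 cm (converging lens)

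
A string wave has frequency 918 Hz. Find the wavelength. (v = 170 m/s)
λ = v/f = 0.1852 m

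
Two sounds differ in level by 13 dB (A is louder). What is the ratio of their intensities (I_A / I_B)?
I_A/I_B = 10^(Δβ/10) = 19.95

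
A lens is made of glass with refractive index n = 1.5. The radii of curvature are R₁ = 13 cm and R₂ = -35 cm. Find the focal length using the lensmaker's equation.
1/f = (n − 1)(1/R₁ − 1/R₂) → f = 18.96 cm (converging lens)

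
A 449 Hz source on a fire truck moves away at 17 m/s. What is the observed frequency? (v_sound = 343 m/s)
f_obs = f·v/(v + v_s) = 427.8 Hz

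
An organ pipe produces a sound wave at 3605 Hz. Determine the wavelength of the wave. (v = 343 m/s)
λ = v/f = 0.09515 m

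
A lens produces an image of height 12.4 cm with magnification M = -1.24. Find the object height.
ho = |hi|/|M| = 10 cm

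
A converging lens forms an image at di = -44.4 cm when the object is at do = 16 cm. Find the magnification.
M = −di/do = 2.775 (upright image)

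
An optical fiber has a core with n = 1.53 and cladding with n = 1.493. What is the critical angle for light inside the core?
θc = arcsin(n_cladding/n_core) = 77.37°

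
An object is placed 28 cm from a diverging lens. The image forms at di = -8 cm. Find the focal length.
1/f = 1/do + 1/di → f = -11.2 cm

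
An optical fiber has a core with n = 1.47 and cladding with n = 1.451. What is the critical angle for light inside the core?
θc = arcsin(n_cladding/n_core) = 80.78°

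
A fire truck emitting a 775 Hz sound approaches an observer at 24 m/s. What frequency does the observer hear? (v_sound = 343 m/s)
f_obs = f·v/(v − v_s) = 833.3 Hz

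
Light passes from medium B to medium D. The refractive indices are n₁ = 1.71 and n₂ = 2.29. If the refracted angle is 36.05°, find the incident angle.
sin θ₁ = (n₂/n₁)·sin θ₂ → θ₁ = 52.01°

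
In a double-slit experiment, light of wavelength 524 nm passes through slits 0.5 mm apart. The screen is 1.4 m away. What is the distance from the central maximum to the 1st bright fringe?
y = mλL/d = 1.467 mm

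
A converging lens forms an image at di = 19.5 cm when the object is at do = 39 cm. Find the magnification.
M = −di/do = -0.5 (inverted image)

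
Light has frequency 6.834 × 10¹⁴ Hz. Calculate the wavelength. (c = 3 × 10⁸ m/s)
λ = c/f = 439 nm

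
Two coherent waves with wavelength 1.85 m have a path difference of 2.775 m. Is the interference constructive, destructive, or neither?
destructive — path difference = 1.5λ, an odd multiple of λ/2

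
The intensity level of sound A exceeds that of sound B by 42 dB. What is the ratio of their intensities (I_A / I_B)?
I_A/I_B = 10^(Δβ/10) = 15850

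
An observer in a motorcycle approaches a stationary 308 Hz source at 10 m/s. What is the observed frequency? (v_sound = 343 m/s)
f_obs = f·(v + v_o)/v = 317 Hz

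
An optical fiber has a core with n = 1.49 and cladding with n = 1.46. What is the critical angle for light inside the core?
θc = arcsin(n_cladding/n_core) = 78.48°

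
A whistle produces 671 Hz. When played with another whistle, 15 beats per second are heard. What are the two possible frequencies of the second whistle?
f₂ = 671 ± 15 Hz → 686 Hz or 656 Hz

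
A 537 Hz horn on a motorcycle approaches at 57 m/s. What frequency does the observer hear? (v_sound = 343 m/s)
f_obs = f·v/(v − v_s) = 644 Hz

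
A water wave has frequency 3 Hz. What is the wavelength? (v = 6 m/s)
λ = v/f = 2 m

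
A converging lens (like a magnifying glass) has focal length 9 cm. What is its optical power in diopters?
P = 1/f = 11.11 D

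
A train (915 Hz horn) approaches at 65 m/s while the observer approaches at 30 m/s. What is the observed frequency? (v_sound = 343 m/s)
f_obs = f·(v + v_o)/(v − v_s) = 1228 Hz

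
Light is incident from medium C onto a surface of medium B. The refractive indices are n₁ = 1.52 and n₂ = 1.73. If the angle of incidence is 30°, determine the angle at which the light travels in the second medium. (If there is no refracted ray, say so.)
sin θ₂ = (n₁/n₂)·sin θ₁ = 0.4393 → θ₂ = 26.06°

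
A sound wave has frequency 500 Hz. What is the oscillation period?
T = 1/f = 0.002 s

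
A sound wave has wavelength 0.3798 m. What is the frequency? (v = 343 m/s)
f = v/λ = 903.1 Hz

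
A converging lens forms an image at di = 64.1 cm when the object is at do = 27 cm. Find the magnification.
M = −di/do = -2.374 (inverted image)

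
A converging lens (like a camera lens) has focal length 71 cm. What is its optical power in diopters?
P = 1/f = 1.408 D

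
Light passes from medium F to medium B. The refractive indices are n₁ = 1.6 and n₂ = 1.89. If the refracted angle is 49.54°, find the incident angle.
sin θ₁ = (n₂/n₁)·sin θ₂ → θ₁ = 64°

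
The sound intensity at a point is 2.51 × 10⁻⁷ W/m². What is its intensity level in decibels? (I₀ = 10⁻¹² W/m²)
β = 10·log₁₀(I/I₀) = 54 dB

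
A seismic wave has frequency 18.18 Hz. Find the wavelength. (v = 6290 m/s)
λ = v/f = 346 m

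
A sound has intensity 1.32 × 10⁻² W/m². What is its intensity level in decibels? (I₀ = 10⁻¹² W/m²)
β = 10·log₁₀(I/I₀) = 101.2 dB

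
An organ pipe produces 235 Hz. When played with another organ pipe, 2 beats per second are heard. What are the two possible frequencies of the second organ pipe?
f₂ = 235 ± 2 Hz → 237 Hz or 233 Hz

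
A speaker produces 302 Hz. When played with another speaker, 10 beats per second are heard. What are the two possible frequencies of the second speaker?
f₂ = 302 ± 10 Hz → 312 Hz or 292 Hz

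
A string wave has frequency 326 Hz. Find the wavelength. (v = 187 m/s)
λ = v/f = 0.5736 m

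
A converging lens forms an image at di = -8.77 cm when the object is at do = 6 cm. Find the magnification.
M = −di/do = 1.462 (upright image)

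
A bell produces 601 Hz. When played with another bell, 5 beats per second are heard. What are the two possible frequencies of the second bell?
f₂ = 601 ± 5 Hz → 606 Hz or 596 Hz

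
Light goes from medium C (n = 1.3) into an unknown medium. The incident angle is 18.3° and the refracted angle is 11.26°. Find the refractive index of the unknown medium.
n₂ = n₁·sin θ₁ / sin θ₂ = 2.09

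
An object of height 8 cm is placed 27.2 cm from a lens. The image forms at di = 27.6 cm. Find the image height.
hi = (-di/do) × ho = -8.118 cm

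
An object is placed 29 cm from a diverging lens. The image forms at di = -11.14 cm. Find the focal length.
1/f = 1/do + 1/di → f = -18.09 cm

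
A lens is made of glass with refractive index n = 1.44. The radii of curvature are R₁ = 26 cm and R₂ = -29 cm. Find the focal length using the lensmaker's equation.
1/f = (n − 1)(1/R₁ − 1/R₂) → f = 31.16 cm (converging lens)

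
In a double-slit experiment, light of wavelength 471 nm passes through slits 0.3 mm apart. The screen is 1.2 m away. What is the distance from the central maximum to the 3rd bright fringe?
y = mλL/d = 5.652 mm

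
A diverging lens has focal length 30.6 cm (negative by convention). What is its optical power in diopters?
P = 1/f = -3.268 D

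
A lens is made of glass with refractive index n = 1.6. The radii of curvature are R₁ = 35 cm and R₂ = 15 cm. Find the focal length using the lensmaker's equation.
1/f = (n − 1)(1/R₁ − 1/R₂) → f = -43.75 cm (diverging lens)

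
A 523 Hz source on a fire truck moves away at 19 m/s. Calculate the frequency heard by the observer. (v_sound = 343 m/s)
f_obs = f·v/(v + v_s) = 495.5 Hz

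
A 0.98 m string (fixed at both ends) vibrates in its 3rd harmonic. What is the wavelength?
λₙ = 2L/n = 0.6533 m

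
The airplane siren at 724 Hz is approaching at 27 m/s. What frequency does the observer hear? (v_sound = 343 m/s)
f_obs = f·v/(v − v_s) = 785.9 Hz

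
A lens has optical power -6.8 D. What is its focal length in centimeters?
f = 1/P = -14.71 cm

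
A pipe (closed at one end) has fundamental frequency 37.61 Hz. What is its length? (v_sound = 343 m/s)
L = v/(4f₁) = 2.28 m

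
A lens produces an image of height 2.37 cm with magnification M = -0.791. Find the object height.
ho = |hi|/|M| = 2.996 cm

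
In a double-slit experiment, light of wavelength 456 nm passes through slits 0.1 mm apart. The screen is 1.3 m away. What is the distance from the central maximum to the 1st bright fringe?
y = mλL/d = 5.928 mm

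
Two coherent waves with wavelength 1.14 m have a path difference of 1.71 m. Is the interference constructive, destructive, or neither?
destructive — path difference = 1.5λ, an odd multiple of λ/2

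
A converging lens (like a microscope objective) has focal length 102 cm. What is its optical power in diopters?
P = 1/f = 0.9804 D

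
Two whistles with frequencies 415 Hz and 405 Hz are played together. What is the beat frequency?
10 Hz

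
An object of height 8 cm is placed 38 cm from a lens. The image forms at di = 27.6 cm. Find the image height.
hi = (-di/do) × ho = -5.811 cm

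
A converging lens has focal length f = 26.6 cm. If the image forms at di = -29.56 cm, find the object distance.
1/do = 1/f − 1/di → do = 14 cm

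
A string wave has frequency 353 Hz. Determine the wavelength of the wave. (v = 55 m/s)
λ = v/f = 0.1558 m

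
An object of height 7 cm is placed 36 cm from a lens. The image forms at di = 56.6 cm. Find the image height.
hi = (-di/do) × ho = -11.01 cm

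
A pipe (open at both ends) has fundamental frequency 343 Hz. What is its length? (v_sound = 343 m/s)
L = v/(2f₁) = 0.5 m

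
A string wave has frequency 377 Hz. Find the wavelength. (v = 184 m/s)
λ = v/f = 0.4881 m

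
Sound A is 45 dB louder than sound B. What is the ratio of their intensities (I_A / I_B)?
I_A/I_B = 10^(Δβ/10) = 31620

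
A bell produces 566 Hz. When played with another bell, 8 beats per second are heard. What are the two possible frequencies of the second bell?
f₂ = 566 ± 8 Hz → 574 Hz or 558 Hz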